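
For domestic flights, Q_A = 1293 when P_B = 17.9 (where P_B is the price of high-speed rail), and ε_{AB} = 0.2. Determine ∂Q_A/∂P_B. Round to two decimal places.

14.45

ε = (∂Q_A/∂P_B)·(P_B/Q_A) ⇒ ∂Q_A/∂P_B = ε·Q_A/P_B = 0.2 × 1293/17.9 ≈ 14.45.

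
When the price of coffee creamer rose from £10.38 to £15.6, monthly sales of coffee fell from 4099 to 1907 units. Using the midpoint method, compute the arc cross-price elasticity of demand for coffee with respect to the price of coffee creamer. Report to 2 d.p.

ΔQ_A = 1907 − 4099 = -2192; ΔP_B = 15.6 − 10.38 = 5.22.
Midpoints: Q̄_A = 3003.0, P̄_B = 12.99.
ε = (ΔQ_A/Q̄_A)/(ΔP_B/P̄_B) = (-2192/3003.0)/(5.22/12.99) ≈ -1.82.

-1.82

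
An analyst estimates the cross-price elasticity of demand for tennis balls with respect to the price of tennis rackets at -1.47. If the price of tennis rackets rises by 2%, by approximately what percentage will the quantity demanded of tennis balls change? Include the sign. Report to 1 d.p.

-2.9%

%ΔQ ≈ ε × %ΔP of tennis rackets = -1.47 × (2%) = -2.9%.
Demand for tennis balls falls by about 2.9%.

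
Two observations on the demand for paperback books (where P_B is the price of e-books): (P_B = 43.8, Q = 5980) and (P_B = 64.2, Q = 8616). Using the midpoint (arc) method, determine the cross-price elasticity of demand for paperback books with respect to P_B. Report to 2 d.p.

ΔQ_A = 8616 − 5980 = 2636; ΔP_B = 64.2 − 43.8 = 20.4.
Midpoints: Q̄_A = 7298.0, P̄_B = 54.00.
ε = (ΔQ_A/Q̄_A)/(ΔP_B/P̄_B) = (2636/7298.0)/(20.4/54.00) ≈ 0.96.
ε > 0: paperback books and e-books are substitutes.

0.96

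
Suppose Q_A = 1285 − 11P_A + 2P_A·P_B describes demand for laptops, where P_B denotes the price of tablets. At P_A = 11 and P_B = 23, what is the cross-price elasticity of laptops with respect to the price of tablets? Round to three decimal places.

At P_A = 11 and P_B = 23: Q_A = 1670.
∂Q_A/∂P_B = 2P_A = 2(11) = 22.0000.
ε = (∂Q_A/∂P_B)(P_B/Q_A) = 22.0000 × (23/1670) ≈ 0.303.
ε > 0: substitutes.

0.303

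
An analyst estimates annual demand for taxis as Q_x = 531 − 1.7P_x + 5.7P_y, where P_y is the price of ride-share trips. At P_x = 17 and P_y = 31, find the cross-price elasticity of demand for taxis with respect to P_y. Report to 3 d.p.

At P_x = 17 and P_y = 31: Q_x = 678.8.
∂Q_x/∂P_y = 5.7.
ε = (∂Q_x/∂P_y)(P_y/Q_x) = 5.7 × (31/678.8) ≈ 0.260.
Since ε > 0, taxis and ride-share trips are substitutes.

0.260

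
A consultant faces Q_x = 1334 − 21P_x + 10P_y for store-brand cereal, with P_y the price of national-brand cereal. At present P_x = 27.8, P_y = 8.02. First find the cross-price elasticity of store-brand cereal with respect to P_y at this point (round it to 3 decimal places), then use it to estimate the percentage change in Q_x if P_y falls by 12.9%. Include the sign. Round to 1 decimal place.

At P_x = 27.8, P_y = 8.02: Q_x = 830.4.
∂Q_x/∂P_y = 10.
ε = (∂Q_x/∂P_y)(P_y/Q_x) = 10.0000 × 8.02/830.4 ≈ 0.097.
%ΔQ_x ≈ ε × %ΔP_y = 0.097 × (-12.9%) = -1.3%.

-1.3%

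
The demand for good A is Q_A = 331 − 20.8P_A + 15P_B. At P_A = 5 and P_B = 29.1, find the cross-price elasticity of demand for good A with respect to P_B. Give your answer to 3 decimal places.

At P_A = 5 and P_B = 29.1: Q_A = 663.5.
∂Q_A/∂P_B = 15.
ε = (∂Q_A/∂P_B)(P_B/Q_A) = 15 × (29.1/663.5) ≈ 0.658.

0.658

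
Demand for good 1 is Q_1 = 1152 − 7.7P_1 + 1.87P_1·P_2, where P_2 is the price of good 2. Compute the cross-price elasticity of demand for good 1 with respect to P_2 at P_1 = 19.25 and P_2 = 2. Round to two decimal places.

At P_1 = 19.25 and P_2 = 2: Q_1 = 1075.77.
∂Q_1/∂P_2 = 1.87P_1 = 1.87(19.25) = 35.9975.
ε = (∂Q_1/∂P_2)(P_2/Q_1) = 35.9975 × (2/1075.77) ≈ 0.07.

0.07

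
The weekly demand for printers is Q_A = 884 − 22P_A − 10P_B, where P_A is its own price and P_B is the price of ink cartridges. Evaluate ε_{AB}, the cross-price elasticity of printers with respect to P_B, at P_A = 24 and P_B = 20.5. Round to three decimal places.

-1.358

At P_A = 24 and P_B = 20.5: Q_A = 151.
∂Q_A/∂P_B = -10.
ε = (∂Q_A/∂P_B)(P_B/Q_A) = -10 × (20.5/151) ≈ -1.358.
Since ε < 0, printers and ink cartridges are complements.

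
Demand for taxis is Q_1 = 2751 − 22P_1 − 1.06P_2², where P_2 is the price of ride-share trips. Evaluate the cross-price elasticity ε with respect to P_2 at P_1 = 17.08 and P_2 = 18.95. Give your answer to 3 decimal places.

At P_1 = 17.08 and P_2 = 18.95: Q_1 = 1994.591.
∂Q_1/∂P_2 = -2.12P_2 = -2.12(18.95) = -40.1740.
ε = (∂Q_1/∂P_2)(P_2/Q_1) = -40.1740 × (18.95/1994.591) ≈ -0.382.

-0.382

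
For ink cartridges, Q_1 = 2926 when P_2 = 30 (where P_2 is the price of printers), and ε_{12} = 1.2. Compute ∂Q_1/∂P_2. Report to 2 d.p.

ε = (∂Q_1/∂P_2)·(P_2/Q_1) ⇒ ∂Q_1/∂P_2 = ε·Q_1/P_2 = 1.2 × 2926/30 ≈ 117.04.

117.04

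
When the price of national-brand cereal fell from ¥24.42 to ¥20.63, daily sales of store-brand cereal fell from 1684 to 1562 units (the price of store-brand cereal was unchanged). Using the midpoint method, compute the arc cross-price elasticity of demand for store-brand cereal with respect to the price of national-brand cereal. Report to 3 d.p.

ΔQ_A = 1562 − 1684 = -122; ΔP_B = 20.63 − 24.42 = -3.79.
Midpoints: Q̄_A = 1623.0, P̄_B = 22.52.
ε = (ΔQ_A/Q̄_A)/(ΔP_B/P̄_B) = (-122/1623.0)/(-3.79/22.52) ≈ 0.447.

0.447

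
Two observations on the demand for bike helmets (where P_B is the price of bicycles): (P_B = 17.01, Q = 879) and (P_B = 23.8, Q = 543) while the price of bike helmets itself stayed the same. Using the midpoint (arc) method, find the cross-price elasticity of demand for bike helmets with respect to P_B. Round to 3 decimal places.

ΔQ_A = 543 − 879 = -336; ΔP_B = 23.8 − 17.01 = 6.79.
Midpoints: Q̄_A = 711.0, P̄_B = 20.41.
ε = (ΔQ_A/Q̄_A)/(ΔP_B/P̄_B) = (-336/711.0)/(6.79/20.41) ≈ -1.420.

-1.420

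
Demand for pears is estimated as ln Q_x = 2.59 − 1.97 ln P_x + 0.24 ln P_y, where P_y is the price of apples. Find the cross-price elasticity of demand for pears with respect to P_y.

0.24

In a log-linear (constant-elasticity) demand function, the coefficient on ln P_y is the cross-price elasticity.
ε = 0.24. Positive, so pears and apples are substitutes.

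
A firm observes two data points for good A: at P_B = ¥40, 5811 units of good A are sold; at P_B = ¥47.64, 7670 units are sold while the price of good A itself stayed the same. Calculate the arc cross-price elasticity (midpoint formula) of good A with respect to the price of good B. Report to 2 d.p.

1.58

ΔQ_A = 7670 − 5811 = 1859; ΔP_B = 47.64 − 40 = 7.64.
Midpoints: Q̄_A = 6740.5, P̄_B = 43.82.
ε = (ΔQ_A/Q̄_A)/(ΔP_B/P̄_B) = (1859/6740.5)/(7.64/43.82) ≈ 1.58.
ε > 0: good A and good B are substitutes.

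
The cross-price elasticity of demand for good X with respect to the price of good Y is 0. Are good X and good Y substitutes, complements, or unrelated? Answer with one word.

ε = 0: demand for good X does not respond to good Y's price; the goods are unrelated.

unrelated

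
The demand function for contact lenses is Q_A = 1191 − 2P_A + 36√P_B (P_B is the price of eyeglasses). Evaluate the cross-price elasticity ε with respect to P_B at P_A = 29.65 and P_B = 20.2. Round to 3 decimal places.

At P_A = 29.65 and P_B = 20.2: Q_A = 1293.500.
∂Q_A/∂P_B = 36/(2√P_B) = 36/(2√20.2) = 4.0049.
ε = (∂Q_A/∂P_B)(P_B/Q_A) = 4.0049 × (20.2/1293.500) ≈ 0.063.
ε > 0: substitutes.

0.063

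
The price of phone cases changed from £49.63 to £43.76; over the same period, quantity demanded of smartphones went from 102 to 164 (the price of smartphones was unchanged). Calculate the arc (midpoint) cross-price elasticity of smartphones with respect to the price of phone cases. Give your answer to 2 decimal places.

ΔQ_A = 164 − 102 = 62; ΔP_B = 43.76 − 49.63 = -5.87.
Midpoints: Q̄_A = 133.0, P̄_B = 46.70.
ε = (ΔQ_A/Q̄_A)/(ΔP_B/P̄_B) = (62/133.0)/(-5.87/46.70) ≈ -3.71.

-3.71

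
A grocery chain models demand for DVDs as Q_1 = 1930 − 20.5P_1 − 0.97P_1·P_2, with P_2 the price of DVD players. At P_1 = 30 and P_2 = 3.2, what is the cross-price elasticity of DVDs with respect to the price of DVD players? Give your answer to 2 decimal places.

At P_1 = 30 and P_2 = 3.2: Q_1 = 1221.88.
∂Q_1/∂P_2 = -0.97P_1 = -0.97(30) = -29.1000.
ε = (∂Q_1/∂P_2)(P_2/Q_1) = -29.1000 × (3.2/1221.88) ≈ -0.08.
ε < 0: complements.

-0.08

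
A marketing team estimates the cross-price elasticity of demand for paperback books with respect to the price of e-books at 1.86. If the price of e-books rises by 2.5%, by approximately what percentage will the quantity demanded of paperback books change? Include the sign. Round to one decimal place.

%ΔQ ≈ ε × %ΔP of e-books = 1.86 × (2.5%) = 4.7%.

4.7%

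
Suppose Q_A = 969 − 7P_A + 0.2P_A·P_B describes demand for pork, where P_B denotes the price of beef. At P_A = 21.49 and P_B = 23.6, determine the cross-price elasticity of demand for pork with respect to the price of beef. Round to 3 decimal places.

0.110

At P_A = 21.49 and P_B = 23.6: Q_A = 920.003.
∂Q_A/∂P_B = 0.2P_A = 0.2(21.49) = 4.2980.
ε = (∂Q_A/∂P_B)(P_B/Q_A) = 4.2980 × (23.6/920.003) ≈ 0.110.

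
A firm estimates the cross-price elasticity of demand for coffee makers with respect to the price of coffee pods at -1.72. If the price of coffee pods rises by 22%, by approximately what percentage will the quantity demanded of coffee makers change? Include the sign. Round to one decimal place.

%ΔQ ≈ ε × %ΔP of coffee pods = -1.72 × (22%) = -37.8%.
Demand for coffee makers falls by about 37.8%.

-37.8%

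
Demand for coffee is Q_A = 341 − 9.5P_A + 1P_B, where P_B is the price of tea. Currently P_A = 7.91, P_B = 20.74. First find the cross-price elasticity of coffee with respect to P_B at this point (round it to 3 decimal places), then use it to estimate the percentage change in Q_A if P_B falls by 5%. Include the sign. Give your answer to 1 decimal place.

-0.4%

At P_A = 7.91, P_B = 20.74: Q_A = 286.595.
∂Q_A/∂P_B = 1.
ε = (∂Q_A/∂P_B)(P_B/Q_A) = 1.0000 × 20.74/286.595 ≈ 0.072.
%ΔQ_A ≈ ε × %ΔP_B = 0.072 × (-5%) = -0.4%.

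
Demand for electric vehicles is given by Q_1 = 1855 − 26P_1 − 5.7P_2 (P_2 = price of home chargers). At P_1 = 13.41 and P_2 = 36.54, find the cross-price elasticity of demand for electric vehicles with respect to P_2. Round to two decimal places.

At P_1 = 13.41 and P_2 = 36.54: Q_1 = 1298.062.
∂Q_1/∂P_2 = -5.7.
ε = (∂Q_1/∂P_2)(P_2/Q_1) = -5.7 × (36.54/1298.062) ≈ -0.16.

-0.16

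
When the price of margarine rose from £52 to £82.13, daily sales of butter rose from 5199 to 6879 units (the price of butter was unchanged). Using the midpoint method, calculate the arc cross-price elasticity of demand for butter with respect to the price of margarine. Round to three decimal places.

ΔQ_A = 6879 − 5199 = 1680; ΔP_B = 82.13 − 52 = 30.13.
Midpoints: Q̄_A = 6039.0, P̄_B = 67.06.
ε = (ΔQ_A/Q̄_A)/(ΔP_B/P̄_B) = (1680/6039.0)/(30.13/67.06) ≈ 0.619.
ε > 0: butter and margarine are substitutes.

0.619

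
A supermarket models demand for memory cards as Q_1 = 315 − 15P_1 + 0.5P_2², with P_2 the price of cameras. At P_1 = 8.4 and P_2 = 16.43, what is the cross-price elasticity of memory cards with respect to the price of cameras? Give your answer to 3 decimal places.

At P_1 = 8.4 and P_2 = 16.43: Q_1 = 323.972.
∂Q_1/∂P_2 = 1P_2 = 1(16.43) = 16.4300.
ε = (∂Q_1/∂P_2)(P_2/Q_1) = 16.4300 × (16.43/323.972) ≈ 0.833.

0.833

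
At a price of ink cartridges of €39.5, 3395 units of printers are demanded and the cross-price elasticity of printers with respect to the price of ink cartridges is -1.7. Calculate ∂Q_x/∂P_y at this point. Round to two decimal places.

-146.11

ε = (∂Q_x/∂P_y)·(P_y/Q_x) ⇒ ∂Q_x/∂P_y = ε·Q_x/P_y = -1.7 × 3395/39.5 ≈ -146.11.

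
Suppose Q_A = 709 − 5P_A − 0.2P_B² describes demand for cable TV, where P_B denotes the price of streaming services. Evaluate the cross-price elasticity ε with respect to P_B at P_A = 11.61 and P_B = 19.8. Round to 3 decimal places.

-0.274

At P_A = 11.61 and P_B = 19.8: Q_A = 572.542.
∂Q_A/∂P_B = -0.4P_B = -0.4(19.8) = -7.9200.
ε = (∂Q_A/∂P_B)(P_B/Q_A) = -7.9200 × (19.8/572.542) ≈ -0.274.
ε < 0: complements.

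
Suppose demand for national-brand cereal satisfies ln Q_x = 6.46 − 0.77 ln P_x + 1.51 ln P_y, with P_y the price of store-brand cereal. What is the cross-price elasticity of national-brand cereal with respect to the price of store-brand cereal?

In a log-linear (constant-elasticity) demand function, the coefficient on ln P_y is the cross-price elasticity.
ε = 1.51. Positive, so national-brand cereal and store-brand cereal are substitutes.

1.51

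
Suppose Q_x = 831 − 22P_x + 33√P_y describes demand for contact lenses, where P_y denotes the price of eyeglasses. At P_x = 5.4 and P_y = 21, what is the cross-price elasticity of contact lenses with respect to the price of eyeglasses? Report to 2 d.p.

At P_x = 5.4 and P_y = 21: Q_x = 863.425.
∂Q_x/∂P_y = 33/(2√P_y) = 33/(2√21) = 3.6006.
ε = (∂Q_x/∂P_y)(P_y/Q_x) = 3.6006 × (21/863.425) ≈ 0.09.

0.09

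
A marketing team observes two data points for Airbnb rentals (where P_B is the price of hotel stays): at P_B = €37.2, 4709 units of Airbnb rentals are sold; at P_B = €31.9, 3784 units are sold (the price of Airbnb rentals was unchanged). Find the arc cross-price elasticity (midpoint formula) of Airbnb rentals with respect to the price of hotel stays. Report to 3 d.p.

1.420

ΔQ_A = 3784 − 4709 = -925; ΔP_B = 31.9 − 37.2 = -5.3.
Midpoints: Q̄_A = 4246.5, P̄_B = 34.55.
ε = (ΔQ_A/Q̄_A)/(ΔP_B/P̄_B) = (-925/4246.5)/(-5.3/34.55) ≈ 1.420.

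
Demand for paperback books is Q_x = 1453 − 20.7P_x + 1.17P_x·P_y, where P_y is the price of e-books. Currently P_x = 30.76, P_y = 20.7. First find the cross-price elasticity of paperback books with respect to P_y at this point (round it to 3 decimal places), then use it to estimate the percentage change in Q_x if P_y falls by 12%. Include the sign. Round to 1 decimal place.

At P_x = 30.76, P_y = 20.7: Q_x = 1561.244.
∂Q_x/∂P_y = 1.17P_x = 35.9892.
ε = (∂Q_x/∂P_y)(P_y/Q_x) = 35.9892 × 20.7/1561.244 ≈ 0.477.
%ΔQ_x ≈ ε × %ΔP_y = 0.477 × (-12%) = -5.7%.

-5.7%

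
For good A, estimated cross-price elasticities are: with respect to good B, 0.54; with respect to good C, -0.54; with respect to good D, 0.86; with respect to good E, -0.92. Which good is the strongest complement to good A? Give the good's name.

good E

Complements have ε < 0. The most negative value is -0.92 (good E).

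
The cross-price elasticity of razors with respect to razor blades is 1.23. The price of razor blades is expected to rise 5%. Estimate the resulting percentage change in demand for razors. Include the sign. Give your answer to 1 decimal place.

6.2%

%ΔQ ≈ ε × %ΔP of razor blades = 1.23 × (5%) = 6.2%.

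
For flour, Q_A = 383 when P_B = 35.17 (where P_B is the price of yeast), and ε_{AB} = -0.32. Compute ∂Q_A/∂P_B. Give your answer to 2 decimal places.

-3.48

ε = (∂Q_A/∂P_B)·(P_B/Q_A) ⇒ ∂Q_A/∂P_B = ε·Q_A/P_B = -0.32 × 383/35.17 ≈ -3.48.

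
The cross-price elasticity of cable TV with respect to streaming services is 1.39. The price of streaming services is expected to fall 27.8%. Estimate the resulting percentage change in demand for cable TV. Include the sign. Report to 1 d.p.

%ΔQ ≈ ε × %ΔP of streaming services = 1.39 × (-27.8%) = -38.6%.
Demand for cable TV falls by about 38.6%.

-38.6%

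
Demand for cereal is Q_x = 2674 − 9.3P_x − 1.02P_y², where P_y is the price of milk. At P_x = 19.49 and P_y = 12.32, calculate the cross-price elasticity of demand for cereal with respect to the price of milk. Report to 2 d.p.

At P_x = 19.49 and P_y = 12.32: Q_x = 2337.925.
∂Q_x/∂P_y = -2.04P_y = -2.04(12.32) = -25.1328.
ε = (∂Q_x/∂P_y)(P_y/Q_x) = -25.1328 × (12.32/2337.925) ≈ -0.13.
ε < 0: complements.

-0.13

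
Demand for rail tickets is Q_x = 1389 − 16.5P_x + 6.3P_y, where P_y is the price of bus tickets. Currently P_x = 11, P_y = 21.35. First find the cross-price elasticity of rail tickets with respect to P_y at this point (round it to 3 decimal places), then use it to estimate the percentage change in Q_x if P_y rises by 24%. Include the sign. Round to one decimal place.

At P_x = 11, P_y = 21.35: Q_x = 1342.005.
∂Q_x/∂P_y = 6.3.
ε = (∂Q_x/∂P_y)(P_y/Q_x) = 6.3000 × 21.35/1342.005 ≈ 0.100.
%ΔQ_x ≈ ε × %ΔP_y = 0.100 × (24%) = 2.4%.

2.4%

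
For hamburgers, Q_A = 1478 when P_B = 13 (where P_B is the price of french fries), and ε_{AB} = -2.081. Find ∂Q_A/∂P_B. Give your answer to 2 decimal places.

ε = (∂Q_A/∂P_B)·(P_B/Q_A) ⇒ ∂Q_A/∂P_B = ε·Q_A/P_B = -2.081 × 1478/13 ≈ -236.59.

-236.59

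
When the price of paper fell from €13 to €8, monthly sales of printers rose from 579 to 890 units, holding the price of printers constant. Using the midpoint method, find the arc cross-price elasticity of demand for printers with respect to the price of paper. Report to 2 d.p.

ΔQ_A = 890 − 579 = 311; ΔP_B = 8 − 13 = -5.
Midpoints: Q̄_A = 734.5, P̄_B = 10.50.
ε = (ΔQ_A/Q̄_A)/(ΔP_B/P̄_B) = (311/734.5)/(-5/10.50) ≈ -0.89.

-0.89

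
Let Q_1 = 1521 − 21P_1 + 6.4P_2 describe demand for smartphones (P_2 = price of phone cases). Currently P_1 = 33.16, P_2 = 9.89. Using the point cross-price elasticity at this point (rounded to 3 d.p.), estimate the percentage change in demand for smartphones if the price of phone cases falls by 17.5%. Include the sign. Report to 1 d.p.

At P_1 = 33.16, P_2 = 9.89: Q_1 = 887.936.
∂Q_1/∂P_2 = 6.4.
ε = (∂Q_1/∂P_2)(P_2/Q_1) = 6.4000 × 9.89/887.936 ≈ 0.071.
%ΔQ_1 ≈ ε × %ΔP_2 = 0.071 × (-17.5%) = -1.2%.

-1.2%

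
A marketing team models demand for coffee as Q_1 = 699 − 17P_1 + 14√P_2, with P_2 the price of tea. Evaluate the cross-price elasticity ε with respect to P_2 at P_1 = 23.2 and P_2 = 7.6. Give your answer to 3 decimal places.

At P_1 = 23.2 and P_2 = 7.6: Q_1 = 343.195.
∂Q_1/∂P_2 = 14/(2√P_2) = 14/(2√7.6) = 2.5392.
ε = (∂Q_1/∂P_2)(P_2/Q_1) = 2.5392 × (7.6/343.195) ≈ 0.056.
ε > 0: substitutes.

0.056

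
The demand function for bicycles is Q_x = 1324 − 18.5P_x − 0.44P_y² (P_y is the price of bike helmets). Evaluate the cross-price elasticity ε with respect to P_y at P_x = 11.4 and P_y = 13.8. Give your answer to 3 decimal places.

-0.163

At P_x = 11.4 and P_y = 13.8: Q_x = 1029.306.
∂Q_x/∂P_y = -0.88P_y = -0.88(13.8) = -12.1440.
ε = (∂Q_x/∂P_y)(P_y/Q_x) = -12.1440 × (13.8/1029.306) ≈ -0.163.
ε < 0: complements.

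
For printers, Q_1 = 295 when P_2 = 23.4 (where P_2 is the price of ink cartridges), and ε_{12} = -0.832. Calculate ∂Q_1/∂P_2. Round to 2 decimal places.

-10.49

ε = (∂Q_1/∂P_2)·(P_2/Q_1) ⇒ ∂Q_1/∂P_2 = ε·Q_1/P_2 = -0.832 × 295/23.4 ≈ -10.49.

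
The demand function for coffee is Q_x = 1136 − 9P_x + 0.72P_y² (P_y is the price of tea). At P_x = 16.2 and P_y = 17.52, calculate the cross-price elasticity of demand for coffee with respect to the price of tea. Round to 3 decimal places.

0.365

At P_x = 16.2 and P_y = 17.52: Q_x = 1211.204.
∂Q_x/∂P_y = 1.44P_y = 1.44(17.52) = 25.2288.
ε = (∂Q_x/∂P_y)(P_y/Q_x) = 25.2288 × (17.52/1211.204) ≈ 0.365.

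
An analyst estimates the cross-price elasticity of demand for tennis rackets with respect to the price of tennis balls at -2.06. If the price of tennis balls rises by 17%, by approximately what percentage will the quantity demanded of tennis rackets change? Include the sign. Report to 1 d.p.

%ΔQ ≈ ε × %ΔP of tennis balls = -2.06 × (17%) = -35.0%.

-35.0%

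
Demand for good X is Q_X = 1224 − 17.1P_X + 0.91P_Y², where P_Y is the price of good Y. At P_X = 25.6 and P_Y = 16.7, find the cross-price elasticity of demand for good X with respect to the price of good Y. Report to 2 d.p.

0.49

At P_X = 25.6 and P_Y = 16.7: Q_X = 1040.030.
∂Q_X/∂P_Y = 1.82P_Y = 1.82(16.7) = 30.3940.
ε = (∂Q_X/∂P_Y)(P_Y/Q_X) = 30.3940 × (16.7/1040.030) ≈ 0.49.
ε > 0: substitutes.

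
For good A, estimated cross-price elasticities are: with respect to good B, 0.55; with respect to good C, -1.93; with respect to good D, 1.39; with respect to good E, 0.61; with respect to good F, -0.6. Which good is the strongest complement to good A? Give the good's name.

good C

Complements have ε < 0. The most negative value is -1.93 (good C).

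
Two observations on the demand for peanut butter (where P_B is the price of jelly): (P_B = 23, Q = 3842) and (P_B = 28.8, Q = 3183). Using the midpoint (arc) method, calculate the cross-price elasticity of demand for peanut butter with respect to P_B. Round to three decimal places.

ΔQ_A = 3183 − 3842 = -659; ΔP_B = 28.8 − 23 = 5.8.
Midpoints: Q̄_A = 3512.5, P̄_B = 25.90.
ε = (ΔQ_A/Q̄_A)/(ΔP_B/P̄_B) = (-659/3512.5)/(5.8/25.90) ≈ -0.838.

-0.838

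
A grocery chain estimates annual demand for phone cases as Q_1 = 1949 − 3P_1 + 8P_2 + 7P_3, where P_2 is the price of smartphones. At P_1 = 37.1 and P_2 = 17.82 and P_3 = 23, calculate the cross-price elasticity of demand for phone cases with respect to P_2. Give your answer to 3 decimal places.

At P_1 = 37.1 and P_2 = 17.82 and P_3 = 23: Q_1 = 2141.26.
∂Q_1/∂P_2 = 8.
ε = (∂Q_1/∂P_2)(P_2/Q_1) = 8 × (17.82/2141.26) ≈ 0.067.

0.067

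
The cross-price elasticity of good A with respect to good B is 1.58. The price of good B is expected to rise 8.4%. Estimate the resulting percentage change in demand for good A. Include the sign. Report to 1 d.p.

%ΔQ ≈ ε × %ΔP of good B = 1.58 × (8.4%) = 13.3%.

13.3%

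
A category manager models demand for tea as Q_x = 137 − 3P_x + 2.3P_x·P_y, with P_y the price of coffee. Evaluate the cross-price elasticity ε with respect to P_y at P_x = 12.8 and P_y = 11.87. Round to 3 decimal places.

0.780

At P_x = 12.8 and P_y = 11.87: Q_x = 448.053.
∂Q_x/∂P_y = 2.3P_x = 2.3(12.8) = 29.4400.
ε = (∂Q_x/∂P_y)(P_y/Q_x) = 29.4400 × (11.87/448.053) ≈ 0.780.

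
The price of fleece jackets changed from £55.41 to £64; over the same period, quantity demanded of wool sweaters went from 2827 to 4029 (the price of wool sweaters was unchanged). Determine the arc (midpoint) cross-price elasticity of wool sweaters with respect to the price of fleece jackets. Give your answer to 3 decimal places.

2.437

ΔQ_A = 4029 − 2827 = 1202; ΔP_B = 64 − 55.41 = 8.59.
Midpoints: Q̄_A = 3428.0, P̄_B = 59.70.
ε = (ΔQ_A/Q̄_A)/(ΔP_B/P̄_B) = (1202/3428.0)/(8.59/59.70) ≈ 2.437.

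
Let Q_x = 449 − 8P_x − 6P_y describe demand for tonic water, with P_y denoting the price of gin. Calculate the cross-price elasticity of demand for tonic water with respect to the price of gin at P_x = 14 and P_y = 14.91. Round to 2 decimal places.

At P_x = 14 and P_y = 14.91: Q_x = 247.54.
∂Q_x/∂P_y = -6.
ε = (∂Q_x/∂P_y)(P_y/Q_x) = -6 × (14.91/247.54) ≈ -0.36.
Since ε < 0, tonic water and gin are complements.

-0.36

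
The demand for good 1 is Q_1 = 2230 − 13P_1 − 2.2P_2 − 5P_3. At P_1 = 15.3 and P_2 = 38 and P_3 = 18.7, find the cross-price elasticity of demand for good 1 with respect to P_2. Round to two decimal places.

At P_1 = 15.3 and P_2 = 38 and P_3 = 18.7: Q_1 = 1854.
∂Q_1/∂P_2 = -2.2.
ε = (∂Q_1/∂P_2)(P_2/Q_1) = -2.2 × (38/1854) ≈ -0.05.

-0.05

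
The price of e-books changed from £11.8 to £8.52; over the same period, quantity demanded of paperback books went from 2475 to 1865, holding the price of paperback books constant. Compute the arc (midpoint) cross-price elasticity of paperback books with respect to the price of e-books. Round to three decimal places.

0.871

ΔQ_A = 1865 − 2475 = -610; ΔP_B = 8.52 − 11.8 = -3.28.
Midpoints: Q̄_A = 2170.0, P̄_B = 10.16.
ε = (ΔQ_A/Q̄_A)/(ΔP_B/P̄_B) = (-610/2170.0)/(-3.28/10.16) ≈ 0.871.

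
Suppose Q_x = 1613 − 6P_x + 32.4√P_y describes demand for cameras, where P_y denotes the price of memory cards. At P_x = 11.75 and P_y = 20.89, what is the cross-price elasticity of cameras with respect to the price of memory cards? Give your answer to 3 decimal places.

0.044

At P_x = 11.75 and P_y = 20.89: Q_x = 1690.586.
∂Q_x/∂P_y = 32.4/(2√P_y) = 32.4/(2√20.89) = 3.5444.
ε = (∂Q_x/∂P_y)(P_y/Q_x) = 3.5444 × (20.89/1690.586) ≈ 0.044.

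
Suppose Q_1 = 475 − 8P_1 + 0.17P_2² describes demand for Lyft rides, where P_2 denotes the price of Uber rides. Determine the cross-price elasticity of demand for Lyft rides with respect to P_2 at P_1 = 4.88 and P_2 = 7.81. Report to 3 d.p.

0.046

At P_1 = 4.88 and P_2 = 7.81: Q_1 = 446.329.
∂Q_1/∂P_2 = 0.34P_2 = 0.34(7.81) = 2.6554.
ε = (∂Q_1/∂P_2)(P_2/Q_1) = 2.6554 × (7.81/446.329) ≈ 0.046.
ε > 0: substitutes.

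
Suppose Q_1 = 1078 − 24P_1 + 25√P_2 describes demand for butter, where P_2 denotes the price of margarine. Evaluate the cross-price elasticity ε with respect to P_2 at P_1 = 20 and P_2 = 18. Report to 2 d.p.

0.08

At P_1 = 20 and P_2 = 18: Q_1 = 704.066.
∂Q_1/∂P_2 = 25/(2√P_2) = 25/(2√18) = 2.9463.
ε = (∂Q_1/∂P_2)(P_2/Q_1) = 2.9463 × (18/704.066) ≈ 0.08.
ε > 0: substitutes.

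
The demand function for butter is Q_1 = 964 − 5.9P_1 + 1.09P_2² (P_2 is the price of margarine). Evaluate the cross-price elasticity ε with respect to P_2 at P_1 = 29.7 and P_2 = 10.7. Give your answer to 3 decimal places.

At P_1 = 29.7 and P_2 = 10.7: Q_1 = 913.564.
∂Q_1/∂P_2 = 2.18P_2 = 2.18(10.7) = 23.3260.
ε = (∂Q_1/∂P_2)(P_2/Q_1) = 23.3260 × (10.7/913.564) ≈ 0.273.
ε > 0: substitutes.

0.273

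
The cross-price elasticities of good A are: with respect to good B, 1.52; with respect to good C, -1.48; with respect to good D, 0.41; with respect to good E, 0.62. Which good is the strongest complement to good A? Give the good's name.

good C

Complements have ε < 0. The most negative value is -1.48 (good C).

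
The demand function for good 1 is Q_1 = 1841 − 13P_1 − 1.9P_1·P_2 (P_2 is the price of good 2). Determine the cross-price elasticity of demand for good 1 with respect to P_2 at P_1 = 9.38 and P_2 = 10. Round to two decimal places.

-0.12

At P_1 = 9.38 and P_2 = 10: Q_1 = 1540.84.
∂Q_1/∂P_2 = -1.9P_1 = -1.9(9.38) = -17.8220.
ε = (∂Q_1/∂P_2)(P_2/Q_1) = -17.8220 × (10/1540.84) ≈ -0.12.
ε < 0: complements.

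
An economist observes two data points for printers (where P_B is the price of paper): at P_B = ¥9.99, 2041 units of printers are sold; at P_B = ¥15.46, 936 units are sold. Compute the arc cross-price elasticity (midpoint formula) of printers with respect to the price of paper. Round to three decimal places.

ΔQ_A = 936 − 2041 = -1105; ΔP_B = 15.46 − 9.99 = 5.47.
Midpoints: Q̄_A = 1488.5, P̄_B = 12.73.
ε = (ΔQ_A/Q̄_A)/(ΔP_B/P̄_B) = (-1105/1488.5)/(5.47/12.73) ≈ -1.727.
ε < 0: printers and paper are complements.

-1.727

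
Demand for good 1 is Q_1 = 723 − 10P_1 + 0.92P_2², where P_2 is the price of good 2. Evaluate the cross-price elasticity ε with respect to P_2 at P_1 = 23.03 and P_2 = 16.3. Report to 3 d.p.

At P_1 = 23.03 and P_2 = 16.3: Q_1 = 737.135.
∂Q_1/∂P_2 = 1.84P_2 = 1.84(16.3) = 29.9920.
ε = (∂Q_1/∂P_2)(P_2/Q_1) = 29.9920 × (16.3/737.135) ≈ 0.663.
ε > 0: substitutes.

0.663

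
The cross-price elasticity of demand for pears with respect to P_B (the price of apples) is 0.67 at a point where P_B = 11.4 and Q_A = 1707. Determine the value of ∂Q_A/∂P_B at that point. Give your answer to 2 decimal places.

ε = (∂Q_A/∂P_B)·(P_B/Q_A) ⇒ ∂Q_A/∂P_B = ε·Q_A/P_B = 0.67 × 1707/11.4 ≈ 100.32.

100.32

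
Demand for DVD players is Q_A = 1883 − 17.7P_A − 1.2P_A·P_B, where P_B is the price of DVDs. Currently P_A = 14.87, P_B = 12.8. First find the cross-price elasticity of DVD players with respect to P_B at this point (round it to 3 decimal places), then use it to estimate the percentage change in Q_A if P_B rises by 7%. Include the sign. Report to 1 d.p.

At P_A = 14.87, P_B = 12.8: Q_A = 1391.398.
∂Q_A/∂P_B = -1.2P_A = -17.8440.
ε = (∂Q_A/∂P_B)(P_B/Q_A) = -17.8440 × 12.8/1391.398 ≈ -0.164.
%ΔQ_A ≈ ε × %ΔP_B = -0.164 × (7%) = -1.1%.

-1.1%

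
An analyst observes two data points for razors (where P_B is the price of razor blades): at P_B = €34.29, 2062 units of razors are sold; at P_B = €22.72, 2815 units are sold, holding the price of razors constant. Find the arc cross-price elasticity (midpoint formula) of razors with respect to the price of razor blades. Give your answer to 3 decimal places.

ΔQ_A = 2815 − 2062 = 753; ΔP_B = 22.72 − 34.29 = -11.57.
Midpoints: Q̄_A = 2438.5, P̄_B = 28.50.
ε = (ΔQ_A/Q̄_A)/(ΔP_B/P̄_B) = (753/2438.5)/(-11.57/28.50) ≈ -0.761.
ε < 0: razors and razor blades are complements.

-0.761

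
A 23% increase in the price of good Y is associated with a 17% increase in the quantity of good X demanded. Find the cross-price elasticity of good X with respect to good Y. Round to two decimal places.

0.74

ε = (%ΔQ of good X) / (%ΔP of good Y) = (17%) / (23%) ≈ 0.74.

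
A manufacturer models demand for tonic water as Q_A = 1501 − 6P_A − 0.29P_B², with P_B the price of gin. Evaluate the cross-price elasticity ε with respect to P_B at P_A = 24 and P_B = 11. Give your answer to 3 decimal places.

-0.053

At P_A = 24 and P_B = 11: Q_A = 1321.91.
∂Q_A/∂P_B = -0.58P_B = -0.58(11) = -6.3800.
ε = (∂Q_A/∂P_B)(P_B/Q_A) = -6.3800 × (11/1321.91) ≈ -0.053.
ε < 0: complements.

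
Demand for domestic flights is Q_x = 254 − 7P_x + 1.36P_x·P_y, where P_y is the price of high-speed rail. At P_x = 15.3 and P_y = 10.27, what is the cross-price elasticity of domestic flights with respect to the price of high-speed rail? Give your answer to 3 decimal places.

At P_x = 15.3 and P_y = 10.27: Q_x = 360.598.
∂Q_x/∂P_y = 1.36P_x = 1.36(15.3) = 20.8080.
ε = (∂Q_x/∂P_y)(P_y/Q_x) = 20.8080 × (10.27/360.598) ≈ 0.593.

0.593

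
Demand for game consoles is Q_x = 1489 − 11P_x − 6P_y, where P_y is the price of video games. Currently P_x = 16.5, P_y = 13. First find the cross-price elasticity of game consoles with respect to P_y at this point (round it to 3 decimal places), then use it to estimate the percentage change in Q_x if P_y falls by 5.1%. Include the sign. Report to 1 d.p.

At P_x = 16.5, P_y = 13: Q_x = 1229.5.
∂Q_x/∂P_y = -6.
ε = (∂Q_x/∂P_y)(P_y/Q_x) = -6.0000 × 13/1229.5 ≈ -0.063.
%ΔQ_x ≈ ε × %ΔP_y = -0.063 × (-5.1%) = 0.3%.

0.3%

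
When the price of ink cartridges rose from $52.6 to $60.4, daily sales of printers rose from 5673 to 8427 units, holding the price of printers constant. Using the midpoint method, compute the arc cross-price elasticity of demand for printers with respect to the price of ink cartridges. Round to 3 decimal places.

2.830

ΔQ_A = 8427 − 5673 = 2754; ΔP_B = 60.4 − 52.6 = 7.8.
Midpoints: Q̄_A = 7050.0, P̄_B = 56.50.
ε = (ΔQ_A/Q̄_A)/(ΔP_B/P̄_B) = (2754/7050.0)/(7.8/56.50) ≈ 2.830.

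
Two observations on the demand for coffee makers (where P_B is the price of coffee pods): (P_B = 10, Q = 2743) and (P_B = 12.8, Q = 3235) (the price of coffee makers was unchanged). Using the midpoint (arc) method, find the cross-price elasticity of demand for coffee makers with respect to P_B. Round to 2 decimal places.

ΔQ_A = 3235 − 2743 = 492; ΔP_B = 12.8 − 10 = 2.8.
Midpoints: Q̄_A = 2989.0, P̄_B = 11.40.
ε = (ΔQ_A/Q̄_A)/(ΔP_B/P̄_B) = (492/2989.0)/(2.8/11.40) ≈ 0.67.

0.67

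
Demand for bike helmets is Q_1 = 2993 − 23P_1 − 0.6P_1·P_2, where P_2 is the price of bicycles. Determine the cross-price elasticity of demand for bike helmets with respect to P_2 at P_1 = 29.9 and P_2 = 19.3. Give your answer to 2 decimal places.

-0.18

At P_1 = 29.9 and P_2 = 19.3: Q_1 = 1959.058.
∂Q_1/∂P_2 = -0.6P_1 = -0.6(29.9) = -17.9400.
ε = (∂Q_1/∂P_2)(P_2/Q_1) = -17.9400 × (19.3/1959.058) ≈ -0.18.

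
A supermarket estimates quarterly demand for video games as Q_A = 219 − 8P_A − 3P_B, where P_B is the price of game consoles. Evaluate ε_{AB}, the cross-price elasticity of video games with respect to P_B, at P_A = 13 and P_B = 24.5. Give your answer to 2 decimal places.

At P_A = 13 and P_B = 24.5: Q_A = 41.5.
∂Q_A/∂P_B = -3.
ε = (∂Q_A/∂P_B)(P_B/Q_A) = -3 × (24.5/41.5) ≈ -1.77.

-1.77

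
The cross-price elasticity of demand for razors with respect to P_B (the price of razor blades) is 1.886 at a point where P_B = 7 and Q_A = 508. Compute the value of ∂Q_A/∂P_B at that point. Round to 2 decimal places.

136.87

ε = (∂Q_A/∂P_B)·(P_B/Q_A) ⇒ ∂Q_A/∂P_B = ε·Q_A/P_B = 1.886 × 508/7 ≈ 136.87.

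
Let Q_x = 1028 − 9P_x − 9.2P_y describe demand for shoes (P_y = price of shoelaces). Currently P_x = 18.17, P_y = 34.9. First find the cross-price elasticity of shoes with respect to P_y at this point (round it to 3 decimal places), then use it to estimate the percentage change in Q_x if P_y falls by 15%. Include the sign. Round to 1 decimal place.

8.9%

At P_x = 18.17, P_y = 34.9: Q_x = 543.39.
∂Q_x/∂P_y = -9.2.
ε = (∂Q_x/∂P_y)(P_y/Q_x) = -9.2000 × 34.9/543.39 ≈ -0.591.
%ΔQ_x ≈ ε × %ΔP_y = -0.591 × (-15%) = 8.9%.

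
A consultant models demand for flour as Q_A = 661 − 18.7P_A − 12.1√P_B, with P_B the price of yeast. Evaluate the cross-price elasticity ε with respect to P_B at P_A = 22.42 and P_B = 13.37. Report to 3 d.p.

At P_A = 22.42 and P_B = 13.37: Q_A = 197.502.
∂Q_A/∂P_B = -12.1/(2√P_B) = -12.1/(2√13.37) = -1.6546.
ε = (∂Q_A/∂P_B)(P_B/Q_A) = -1.6546 × (13.37/197.502) ≈ -0.112.
ε < 0: complements.

-0.112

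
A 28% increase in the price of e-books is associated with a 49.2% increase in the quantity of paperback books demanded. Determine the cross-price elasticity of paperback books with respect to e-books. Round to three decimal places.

1.757

ε = (%ΔQ of paperback books) / (%ΔP of e-books) = (49.2%) / (28%) ≈ 1.757.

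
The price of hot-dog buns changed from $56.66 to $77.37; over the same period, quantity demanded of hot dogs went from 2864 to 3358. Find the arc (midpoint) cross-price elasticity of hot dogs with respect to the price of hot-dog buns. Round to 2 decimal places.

0.51

ΔQ_A = 3358 − 2864 = 494; ΔP_B = 77.37 − 56.66 = 20.71.
Midpoints: Q̄_A = 3111.0, P̄_B = 67.02.
ε = (ΔQ_A/Q̄_A)/(ΔP_B/P̄_B) = (494/3111.0)/(20.71/67.02) ≈ 0.51.
ε > 0: hot dogs and hot-dog buns are substitutes.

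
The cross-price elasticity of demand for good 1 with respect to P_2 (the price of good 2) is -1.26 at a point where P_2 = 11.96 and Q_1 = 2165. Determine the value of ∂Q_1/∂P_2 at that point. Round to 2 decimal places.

-228.09

ε = (∂Q_1/∂P_2)·(P_2/Q_1) ⇒ ∂Q_1/∂P_2 = ε·Q_1/P_2 = -1.26 × 2165/11.96 ≈ -228.09.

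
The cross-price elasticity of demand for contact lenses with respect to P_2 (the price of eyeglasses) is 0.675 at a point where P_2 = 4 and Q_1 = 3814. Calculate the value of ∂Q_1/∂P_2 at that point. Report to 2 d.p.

643.61

ε = (∂Q_1/∂P_2)·(P_2/Q_1) ⇒ ∂Q_1/∂P_2 = ε·Q_1/P_2 = 0.675 × 3814/4 ≈ 643.61.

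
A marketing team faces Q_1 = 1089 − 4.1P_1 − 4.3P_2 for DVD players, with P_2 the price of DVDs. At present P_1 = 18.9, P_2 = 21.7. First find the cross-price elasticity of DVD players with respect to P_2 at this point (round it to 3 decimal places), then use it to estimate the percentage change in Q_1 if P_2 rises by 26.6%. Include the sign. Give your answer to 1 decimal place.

At P_1 = 18.9, P_2 = 21.7: Q_1 = 918.2.
∂Q_1/∂P_2 = -4.3.
ε = (∂Q_1/∂P_2)(P_2/Q_1) = -4.3000 × 21.7/918.2 ≈ -0.102.
%ΔQ_1 ≈ ε × %ΔP_2 = -0.102 × (26.6%) = -2.7%.

-2.7%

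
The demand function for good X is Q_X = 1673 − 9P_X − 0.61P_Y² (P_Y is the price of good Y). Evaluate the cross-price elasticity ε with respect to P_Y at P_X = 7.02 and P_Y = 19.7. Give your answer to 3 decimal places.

At P_X = 7.02 and P_Y = 19.7: Q_X = 1373.085.
∂Q_X/∂P_Y = -1.22P_Y = -1.22(19.7) = -24.0340.
ε = (∂Q_X/∂P_Y)(P_Y/Q_X) = -24.0340 × (19.7/1373.085) ≈ -0.345.

-0.345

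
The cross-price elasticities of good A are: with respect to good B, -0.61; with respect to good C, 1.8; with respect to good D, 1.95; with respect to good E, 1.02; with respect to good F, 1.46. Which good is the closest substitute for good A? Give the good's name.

Substitutes have ε > 0. Among the positive values, 1.95 (good D) is largest.

good D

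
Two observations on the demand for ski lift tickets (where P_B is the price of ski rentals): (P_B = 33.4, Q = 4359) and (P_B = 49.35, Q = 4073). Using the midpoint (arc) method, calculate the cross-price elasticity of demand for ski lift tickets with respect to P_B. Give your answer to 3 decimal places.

-0.176

ΔQ_A = 4073 − 4359 = -286; ΔP_B = 49.35 − 33.4 = 15.95.
Midpoints: Q̄_A = 4216.0, P̄_B = 41.38.
ε = (ΔQ_A/Q̄_A)/(ΔP_B/P̄_B) = (-286/4216.0)/(15.95/41.38) ≈ -0.176.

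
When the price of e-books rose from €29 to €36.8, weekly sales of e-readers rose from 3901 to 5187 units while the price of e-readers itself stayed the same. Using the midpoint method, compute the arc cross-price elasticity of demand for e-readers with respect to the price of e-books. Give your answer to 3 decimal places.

ΔQ_A = 5187 − 3901 = 1286; ΔP_B = 36.8 − 29 = 7.8.
Midpoints: Q̄_A = 4544.0, P̄_B = 32.90.
ε = (ΔQ_A/Q̄_A)/(ΔP_B/P̄_B) = (1286/4544.0)/(7.8/32.90) ≈ 1.194.

1.194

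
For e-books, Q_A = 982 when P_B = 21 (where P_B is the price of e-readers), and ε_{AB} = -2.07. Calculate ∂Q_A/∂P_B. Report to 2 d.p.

ε = (∂Q_A/∂P_B)·(P_B/Q_A) ⇒ ∂Q_A/∂P_B = ε·Q_A/P_B = -2.07 × 982/21 ≈ -96.80.

-96.80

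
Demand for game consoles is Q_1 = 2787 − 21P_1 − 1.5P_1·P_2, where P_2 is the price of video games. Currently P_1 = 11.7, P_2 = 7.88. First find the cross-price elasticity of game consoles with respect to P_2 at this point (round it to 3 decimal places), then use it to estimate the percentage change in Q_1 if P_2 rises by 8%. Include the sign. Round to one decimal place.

-0.5%

At P_1 = 11.7, P_2 = 7.88: Q_1 = 2403.006.
∂Q_1/∂P_2 = -1.5P_1 = -17.5500.
ε = (∂Q_1/∂P_2)(P_2/Q_1) = -17.5500 × 7.88/2403.006 ≈ -0.058.
%ΔQ_1 ≈ ε × %ΔP_2 = -0.058 × (8%) = -0.5%.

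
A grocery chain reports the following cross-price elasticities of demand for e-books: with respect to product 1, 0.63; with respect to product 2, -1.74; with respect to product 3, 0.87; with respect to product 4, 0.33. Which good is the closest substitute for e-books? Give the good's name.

Substitutes have ε > 0. Among the positive values, 0.87 (product 3) is largest.

product 3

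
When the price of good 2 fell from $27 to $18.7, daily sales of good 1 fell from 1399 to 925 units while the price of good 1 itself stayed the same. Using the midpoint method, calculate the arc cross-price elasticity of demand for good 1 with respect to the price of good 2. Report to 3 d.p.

1.123

ΔQ_1 = 925 − 1399 = -474; ΔP_2 = 18.7 − 27 = -8.3.
Midpoints: Q̄_1 = 1162.0, P̄_2 = 22.85.
ε = (ΔQ_1/Q̄_1)/(ΔP_2/P̄_2) = (-474/1162.0)/(-8.3/22.85) ≈ 1.123.
ε > 0: good 1 and good 2 are substitutes.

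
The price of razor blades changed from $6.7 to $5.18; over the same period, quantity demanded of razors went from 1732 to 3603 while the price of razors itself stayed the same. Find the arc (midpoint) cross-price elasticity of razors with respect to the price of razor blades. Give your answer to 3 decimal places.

ΔQ_A = 3603 − 1732 = 1871; ΔP_B = 5.18 − 6.7 = -1.52.
Midpoints: Q̄_A = 2667.5, P̄_B = 5.94.
ε = (ΔQ_A/Q̄_A)/(ΔP_B/P̄_B) = (1871/2667.5)/(-1.52/5.94) ≈ -2.741.

-2.741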